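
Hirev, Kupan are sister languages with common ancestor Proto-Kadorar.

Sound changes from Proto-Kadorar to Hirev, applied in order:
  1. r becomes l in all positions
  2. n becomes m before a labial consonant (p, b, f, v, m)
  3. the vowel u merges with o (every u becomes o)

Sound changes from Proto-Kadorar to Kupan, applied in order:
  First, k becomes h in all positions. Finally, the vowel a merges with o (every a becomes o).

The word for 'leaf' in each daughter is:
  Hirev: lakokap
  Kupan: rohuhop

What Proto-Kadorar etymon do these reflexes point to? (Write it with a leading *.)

*rakukap

Position 6: Hirev has a, Kupan has o. Hirev preserves a here (none of its changes turn any other segment into a), so the proto-segment is *a.
Position 1: Hirev has l, Kupan has r. Kupan preserves r here (none of its changes turn any other segment into r), so the proto-segment is *r.
This points to *rakukap. Verify forward in each daughter:
Hirev: start from *rakukap.
  rule 1 (unconditioned shift): rakukap → lakukap
  rule 2: no change — lakukap
  rule 3 (vowel merger): lakukap → lakokap
  ⇒ Hirev lakokap
Kupan: *rakukap > rahuhap > rohuhop  (by unconditioned shift, vowel merger)
*rakukap is the unique common source.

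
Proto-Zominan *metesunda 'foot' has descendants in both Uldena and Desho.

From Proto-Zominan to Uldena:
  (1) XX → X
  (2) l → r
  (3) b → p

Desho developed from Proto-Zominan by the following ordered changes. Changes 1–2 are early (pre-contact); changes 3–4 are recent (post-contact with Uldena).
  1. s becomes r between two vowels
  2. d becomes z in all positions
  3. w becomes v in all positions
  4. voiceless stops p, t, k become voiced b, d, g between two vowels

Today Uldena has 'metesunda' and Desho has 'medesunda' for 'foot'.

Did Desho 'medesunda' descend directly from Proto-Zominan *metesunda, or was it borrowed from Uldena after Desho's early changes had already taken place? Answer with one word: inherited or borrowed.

If inherited, *metesunda would pass through all of Desho's changes:
Desho: start from *metesunda.
  rule 1 (rhotacism): metesunda → meterunda
  rule 2 (unconditioned shift): meterunda → meterunza
  rule 3: no change — meterunza
  rule 4 (intervocalic voicing): meterunza → mederunza
  ⇒ Desho mederunza
If borrowed from Uldena 'metesunda' after the early changes, it would undergo only the recent ones:
  rule 3 (unconditioned shift): no change (metesunda)
  rule 4 (intervocalic voicing): metesunda → medesunda
  ⇒ as a loan: medesunda
Desho 'medesunda' matches the loan outcome 'medesunda', not the inherited 'mederunza' — it skipped the early Desho changes, so it was borrowed from Uldena.

borrowed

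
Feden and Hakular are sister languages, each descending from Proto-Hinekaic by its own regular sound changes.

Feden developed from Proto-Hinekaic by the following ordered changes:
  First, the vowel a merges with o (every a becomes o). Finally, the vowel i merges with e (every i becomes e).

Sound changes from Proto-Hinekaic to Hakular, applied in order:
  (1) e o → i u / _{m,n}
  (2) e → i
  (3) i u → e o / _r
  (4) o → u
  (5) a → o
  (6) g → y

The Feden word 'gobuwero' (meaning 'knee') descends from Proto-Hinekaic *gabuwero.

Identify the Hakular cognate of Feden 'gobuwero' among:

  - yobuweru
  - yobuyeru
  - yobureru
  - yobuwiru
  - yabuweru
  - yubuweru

Hakular: *gabuwero
  gabuwero (rule 1 does not apply)
  gabuwero → gabuwiro   [vowel merger]
  gabuwiro → gabuwero   [pre-rhotic lowering]
  gabuwero → gabuweru   [vowel merger]
  gabuweru → gobuweru   [vowel merger]
  gobuweru → yobuweru   [unconditioned shift]
  giving Hakular yobuweru.
Only 'yobuweru' matches the regular Hakular development of *gabuwero.

yobuweru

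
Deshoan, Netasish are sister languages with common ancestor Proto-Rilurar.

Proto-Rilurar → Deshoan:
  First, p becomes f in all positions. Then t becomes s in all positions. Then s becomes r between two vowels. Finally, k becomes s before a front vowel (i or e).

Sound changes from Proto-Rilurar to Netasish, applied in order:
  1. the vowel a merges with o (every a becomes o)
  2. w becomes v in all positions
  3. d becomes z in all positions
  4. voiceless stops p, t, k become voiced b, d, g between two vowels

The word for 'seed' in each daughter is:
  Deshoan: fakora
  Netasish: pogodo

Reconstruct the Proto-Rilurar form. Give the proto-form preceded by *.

*pakota

Position 3: Deshoan has k, Netasish has g. Deshoan preserves k here (none of its changes turn any other segment into k), so the proto-segment is *k.
Position 2: Deshoan has a, Netasish has o. Deshoan preserves a here (none of its changes turn any other segment into a), so the proto-segment is *a.
Position 5: Deshoan has r, Netasish has d. In Netasish, d can only continue *t, so the proto-segment is *t.
Verify the candidate proto-form against each daughter:
Deshoan: *pakota
  pakota → fakota   [unconditioned shift]
  fakota → fakosa   [unconditioned shift]
  fakosa → fakora   [rhotacism]
  fakora (rule 4 does not apply)
  giving Deshoan fakora.
Netasish: *pakota > pokoto > pogodo  (by vowel merger, intervocalic voicing)
*pakota is the unique common source.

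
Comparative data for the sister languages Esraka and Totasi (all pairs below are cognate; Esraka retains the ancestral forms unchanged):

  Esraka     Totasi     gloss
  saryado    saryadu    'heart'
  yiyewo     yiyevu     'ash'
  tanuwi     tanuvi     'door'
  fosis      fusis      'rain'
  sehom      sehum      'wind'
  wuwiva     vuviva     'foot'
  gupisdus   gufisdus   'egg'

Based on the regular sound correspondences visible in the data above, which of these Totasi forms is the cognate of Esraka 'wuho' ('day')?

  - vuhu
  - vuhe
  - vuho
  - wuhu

wuwiva ~ vuviva — Esraka w corresponds to Totasi v word-initially before a back vowel.
saryado ~ saryadu, yiyewo ~ yiyevu — Esraka o corresponds to Totasi u word-finally.
Applying these to Esraka 'wuho':
  wuho → vuho   (w→v word-initially before a back vowel)
  vuho → vuhu   (o→u word-finally)
So the Totasi cognate is 'vuhu'.

vuhu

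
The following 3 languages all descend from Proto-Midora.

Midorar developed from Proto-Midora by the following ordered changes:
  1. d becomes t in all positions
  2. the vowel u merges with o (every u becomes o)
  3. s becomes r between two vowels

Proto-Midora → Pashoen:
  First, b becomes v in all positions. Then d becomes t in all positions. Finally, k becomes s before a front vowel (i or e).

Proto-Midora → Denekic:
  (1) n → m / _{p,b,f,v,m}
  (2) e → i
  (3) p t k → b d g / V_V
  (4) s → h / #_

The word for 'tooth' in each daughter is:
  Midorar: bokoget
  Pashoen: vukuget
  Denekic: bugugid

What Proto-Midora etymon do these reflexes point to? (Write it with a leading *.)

Position 2: Midorar has o, Pashoen has u, Denekic has u. Pashoen preserves u here (none of its changes turn any other segment into u), so the proto-segment is *u.
Position 1: Midorar has b, Pashoen has v, Denekic has b. Midorar preserves b here (none of its changes turn any other segment into b), so the proto-segment is *b.
Continuing position by position gives *bukuged; check it forward:
Midorar: *bukuged
  bukuged → bukuget   [unconditioned shift]
  bukuget → bokoget   [vowel merger]
  bokoget (rule 3 does not apply)
  giving Midorar bokoget.
Pashoen: *bukuged > vukuged > vukuget  (by unconditioned shift, unconditioned shift)
Denekic: *bukuged
  bukuged (rule 1 does not apply)
  bukuged → bukugid   [vowel merger]
  bukugid → bugugid   [intervocalic voicing]
  bugugid (rule 4 does not apply)
  giving Denekic bugugid.
Only *bukuged yields all of Midorar bokoget, Pashoen vukuget, Denekic bugugid.

*bukuged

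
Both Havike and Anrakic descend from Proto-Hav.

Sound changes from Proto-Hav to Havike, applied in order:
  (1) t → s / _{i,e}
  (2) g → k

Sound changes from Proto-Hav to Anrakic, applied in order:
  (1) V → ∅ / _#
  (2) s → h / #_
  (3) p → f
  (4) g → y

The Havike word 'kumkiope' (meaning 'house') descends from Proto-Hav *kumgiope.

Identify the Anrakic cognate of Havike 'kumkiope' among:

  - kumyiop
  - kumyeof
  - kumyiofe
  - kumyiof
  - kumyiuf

Anrakic: *kumgiope > kumgiop > kumgiof > kumyiof  (by apocope, unconditioned shift, unconditioned shift)
Among the options, 'kumyiof' alone shows every Anrakic change applied in order.

kumyiof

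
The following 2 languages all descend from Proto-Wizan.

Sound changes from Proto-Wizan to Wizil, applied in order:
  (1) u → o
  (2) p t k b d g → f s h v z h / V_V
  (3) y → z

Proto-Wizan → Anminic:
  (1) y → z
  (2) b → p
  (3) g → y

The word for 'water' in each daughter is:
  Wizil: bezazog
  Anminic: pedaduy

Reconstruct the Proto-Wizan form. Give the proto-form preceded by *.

Position 7: Wizil has g, Anminic has y. Wizil preserves g here (none of its changes turn any other segment into g), so the proto-segment is *g.
Position 5: Wizil has z, Anminic has d. Anminic preserves d here (none of its changes turn any other segment into d), so the proto-segment is *d.
Continuing position by position gives *bedadug; check it forward:
Wizil: *bedadug > bedadog > bezazog  (by vowel merger, intervocalic lenition)
Anminic: start from *bedadug.
  rule 1: no change — bedadug
  rule 2 (unconditioned shift): bedadug → pedadug
  rule 3 (unconditioned shift): pedadug → pedaduy
  ⇒ Anminic pedaduy
Only *bedadug yields all of Wizil bezazog, Anminic pedaduy.

*bedadug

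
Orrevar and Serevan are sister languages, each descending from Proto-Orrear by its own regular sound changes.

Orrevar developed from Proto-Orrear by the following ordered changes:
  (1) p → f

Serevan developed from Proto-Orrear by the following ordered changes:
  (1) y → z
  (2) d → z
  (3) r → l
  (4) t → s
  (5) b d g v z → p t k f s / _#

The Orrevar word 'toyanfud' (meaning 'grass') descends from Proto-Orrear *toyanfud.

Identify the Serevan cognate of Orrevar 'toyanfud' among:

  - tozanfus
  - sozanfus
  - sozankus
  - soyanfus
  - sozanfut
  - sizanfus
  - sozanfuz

sozanfus

Serevan: start from *toyanfud.
  rule 1 (unconditioned shift): toyanfud → tozanfud
  rule 2 (unconditioned shift): tozanfud → tozanfuz
  rule 3: no change — tozanfuz
  rule 4 (unconditioned shift): tozanfuz → sozanfuz
  rule 5 (final devoicing): sozanfuz → sozanfus
  ⇒ Serevan sozanfus
The other candidates each miss or misapply at least one Serevan change.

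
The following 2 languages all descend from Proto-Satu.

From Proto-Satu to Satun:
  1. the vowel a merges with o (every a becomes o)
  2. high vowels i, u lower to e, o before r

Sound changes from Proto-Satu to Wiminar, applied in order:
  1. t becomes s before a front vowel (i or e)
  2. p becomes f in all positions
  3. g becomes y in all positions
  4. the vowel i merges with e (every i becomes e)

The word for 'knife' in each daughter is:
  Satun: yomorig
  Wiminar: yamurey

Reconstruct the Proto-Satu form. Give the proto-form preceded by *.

Position 6: Satun has i, Wiminar has e. Satun preserves i here (none of its changes turn any other segment into i), so the proto-segment is *i.
Position 4: Satun has o, Wiminar has u. Wiminar preserves u here (none of its changes turn any other segment into u), so the proto-segment is *u.
Position 2: Satun has o, Wiminar has a. Wiminar preserves a here (none of its changes turn any other segment into a), so the proto-segment is *a.
Verify the candidate proto-form against each daughter:
Satun: *yamurig > yomurig > yomorig  (by vowel merger, pre-rhotic lowering)
Wiminar: *yamurig > yamuriy > yamurey  (by unconditioned shift, vowel merger)
No other proto-form is consistent with every reflex, so the reconstruction is *yamurig.

*yamurig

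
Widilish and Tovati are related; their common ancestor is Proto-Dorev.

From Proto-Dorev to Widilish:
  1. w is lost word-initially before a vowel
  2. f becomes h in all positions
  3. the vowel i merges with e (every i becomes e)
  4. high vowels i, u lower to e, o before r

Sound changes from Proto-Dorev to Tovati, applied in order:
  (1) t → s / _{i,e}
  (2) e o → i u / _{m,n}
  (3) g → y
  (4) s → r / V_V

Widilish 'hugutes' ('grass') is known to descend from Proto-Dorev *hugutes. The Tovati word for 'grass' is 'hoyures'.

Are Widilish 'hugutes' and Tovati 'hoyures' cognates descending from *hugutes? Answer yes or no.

Derive the expected Tovati reflex of *hugutes:
Tovati: start from *hugutes.
  rule 1 (palatalisation): hugutes → huguses
  rule 2: no change — huguses
  rule 3 (unconditioned shift): huguses → huyuses
  rule 4 (rhotacism): huyuses → huyures
  ⇒ Tovati huyures
The regular Tovati reflex would be 'huyures', but the attested form is 'hoyures'. The correspondence is irregular, so they are not cognates (the Tovati form has a different source).

no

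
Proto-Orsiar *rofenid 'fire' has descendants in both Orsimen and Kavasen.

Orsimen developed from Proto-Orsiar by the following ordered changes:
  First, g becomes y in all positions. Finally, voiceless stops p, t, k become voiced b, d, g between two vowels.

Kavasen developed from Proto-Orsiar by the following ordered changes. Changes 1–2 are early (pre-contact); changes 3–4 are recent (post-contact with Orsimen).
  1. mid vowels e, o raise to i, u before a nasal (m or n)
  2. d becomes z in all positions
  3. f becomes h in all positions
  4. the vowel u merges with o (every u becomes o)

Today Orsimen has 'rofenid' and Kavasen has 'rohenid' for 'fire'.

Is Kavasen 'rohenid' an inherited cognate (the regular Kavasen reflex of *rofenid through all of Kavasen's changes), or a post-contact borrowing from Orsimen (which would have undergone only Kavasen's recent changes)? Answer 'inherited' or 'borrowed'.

borrowed

If inherited, *rofenid would pass through all of Kavasen's changes:
Kavasen: start from *rofenid.
  rule 1 (pre-nasal raising): rofenid → rofinid
  rule 2 (unconditioned shift): rofinid → rofiniz
  rule 3 (unconditioned shift): rofiniz → rohiniz
  rule 4: no change — rohiniz
  ⇒ Kavasen rohiniz
If borrowed from Orsimen 'rofenid' after the early changes, it would undergo only the recent ones:
  rule 3 (unconditioned shift): rofenid → rohenid
  rule 4 (vowel merger): no change (rohenid)
  ⇒ as a loan: rohenid
Kavasen 'rohenid' matches the loan outcome 'rohenid', not the inherited 'rohiniz' — it skipped the early Kavasen changes, so it was borrowed from Orsimen.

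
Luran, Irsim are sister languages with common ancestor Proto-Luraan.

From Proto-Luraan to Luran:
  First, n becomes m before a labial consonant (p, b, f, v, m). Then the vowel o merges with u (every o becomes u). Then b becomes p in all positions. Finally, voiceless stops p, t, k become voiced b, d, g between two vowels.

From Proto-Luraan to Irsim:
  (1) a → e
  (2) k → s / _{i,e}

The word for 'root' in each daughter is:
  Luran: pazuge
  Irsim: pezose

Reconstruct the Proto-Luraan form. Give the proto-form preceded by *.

Position 4: Luran has u, Irsim has o. Irsim preserves o here (none of its changes turn any other segment into o), so the proto-segment is *o.
Position 5: Luran has g, Irsim has s. Taking the neighbouring segments as reconstructed: Luran g could go back to *k or *g; Irsim s could go back to *k or *s — the one source consistent with every daughter is *k.
This points to *pazoke. Verify forward in each daughter:
Luran: start from *pazoke.
  rule 1: no change — pazoke
  rule 2 (vowel merger): pazoke → pazuke
  rule 3: no change — pazuke
  rule 4 (intervocalic voicing): pazuke → pazuge
  ⇒ Luran pazuge
Irsim: start from *pazoke.
  rule 1 (vowel merger): pazoke → pezoke
  rule 2 (palatalisation): pezoke → pezose
  ⇒ Irsim pezose
Only *pazoke yields all of Luran pazuge, Irsim pezose.

*pazoke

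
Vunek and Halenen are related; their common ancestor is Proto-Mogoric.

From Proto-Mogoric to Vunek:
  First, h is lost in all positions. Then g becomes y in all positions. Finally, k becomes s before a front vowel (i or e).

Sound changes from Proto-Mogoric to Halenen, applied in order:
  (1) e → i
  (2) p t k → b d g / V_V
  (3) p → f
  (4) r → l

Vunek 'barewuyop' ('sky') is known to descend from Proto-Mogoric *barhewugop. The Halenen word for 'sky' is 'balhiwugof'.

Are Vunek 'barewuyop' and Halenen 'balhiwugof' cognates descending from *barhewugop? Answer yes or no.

Derive the expected Halenen reflex of *barhewugop:
Halenen: start from *barhewugop.
  rule 1 (vowel merger): barhewugop → barhiwugop
  rule 2: no change — barhiwugop
  rule 3 (unconditioned shift): barhiwugop → barhiwugof
  rule 4 (unconditioned shift): barhiwugof → balhiwugof
  ⇒ Halenen balhiwugof
Halenen 'balhiwugof' matches the regular reflex exactly, so the pair is cognate.

yes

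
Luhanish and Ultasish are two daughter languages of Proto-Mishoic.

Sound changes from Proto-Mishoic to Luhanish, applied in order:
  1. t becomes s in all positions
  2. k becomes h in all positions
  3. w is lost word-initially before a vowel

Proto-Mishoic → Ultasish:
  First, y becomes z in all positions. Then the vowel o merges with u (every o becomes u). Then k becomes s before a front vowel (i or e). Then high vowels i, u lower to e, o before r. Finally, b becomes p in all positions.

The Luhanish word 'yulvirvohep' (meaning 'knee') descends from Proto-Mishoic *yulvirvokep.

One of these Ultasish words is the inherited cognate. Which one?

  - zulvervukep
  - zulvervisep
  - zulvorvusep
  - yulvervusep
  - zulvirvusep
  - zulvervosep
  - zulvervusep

zulvervusep

Ultasish: *yulvirvokep > zulvirvokep > zulvirvukep > zulvirvusep > zulvervusep  (by unconditioned shift, vowel merger, palatalisation, pre-rhotic lowering)
Only 'zulvervusep' matches the regular Ultasish development of *yulvirvokep.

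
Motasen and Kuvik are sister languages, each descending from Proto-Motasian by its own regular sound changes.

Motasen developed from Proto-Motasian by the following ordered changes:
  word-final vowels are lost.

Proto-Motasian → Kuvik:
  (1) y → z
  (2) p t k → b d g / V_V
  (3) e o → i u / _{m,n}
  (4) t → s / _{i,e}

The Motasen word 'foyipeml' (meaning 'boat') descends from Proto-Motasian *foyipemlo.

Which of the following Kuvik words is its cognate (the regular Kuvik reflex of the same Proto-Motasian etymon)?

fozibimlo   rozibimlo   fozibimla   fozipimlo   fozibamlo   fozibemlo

Kuvik: *foyipemlo > fozipemlo > fozibemlo > fozibimlo  (by unconditioned shift, intervocalic voicing, pre-nasal raising)

fozibimlo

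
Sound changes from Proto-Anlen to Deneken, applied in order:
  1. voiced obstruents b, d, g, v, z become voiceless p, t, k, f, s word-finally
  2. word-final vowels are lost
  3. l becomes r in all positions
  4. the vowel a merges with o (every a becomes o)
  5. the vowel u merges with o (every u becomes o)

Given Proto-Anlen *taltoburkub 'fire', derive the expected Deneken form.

Deneken: start from *taltoburkub.
  rule 1 (final devoicing): taltoburkub → taltoburkup
  rule 2: no change — taltoburkup
  rule 3 (unconditioned shift): taltoburkup → tartoburkup
  rule 4 (vowel merger): tartoburkup → tortoburkup
  rule 5 (vowel merger): tortoburkup → tortoborkop
  ⇒ Deneken tortoborkop

tortoborkop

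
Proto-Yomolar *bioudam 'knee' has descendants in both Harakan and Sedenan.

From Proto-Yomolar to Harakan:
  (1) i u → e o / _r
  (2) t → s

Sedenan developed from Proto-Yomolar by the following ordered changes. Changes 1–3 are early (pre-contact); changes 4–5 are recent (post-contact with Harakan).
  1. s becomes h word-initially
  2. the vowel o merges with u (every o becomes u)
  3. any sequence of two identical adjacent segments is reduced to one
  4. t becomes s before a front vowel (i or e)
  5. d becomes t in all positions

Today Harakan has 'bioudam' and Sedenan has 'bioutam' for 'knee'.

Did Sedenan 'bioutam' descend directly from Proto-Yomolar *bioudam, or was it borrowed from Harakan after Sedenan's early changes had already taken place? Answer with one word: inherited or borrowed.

borrowed

If inherited, *bioudam would pass through all of Sedenan's changes:
Sedenan: start from *bioudam.
  rule 1: no change — bioudam
  rule 2 (vowel merger): bioudam → biuudam
  rule 3 (degemination): biuudam → biudam
  rule 4: no change — biudam
  rule 5 (unconditioned shift): biudam → biutam
  ⇒ Sedenan biutam
If borrowed from Harakan 'bioudam' after the early changes, it would undergo only the recent ones:
  rule 4 (palatalisation): no change (bioudam)
  rule 5 (unconditioned shift): bioudam → bioutam
  ⇒ as a loan: bioutam
Sedenan 'bioutam' matches the loan outcome 'bioutam', not the inherited 'biutam' — it skipped the early Sedenan changes, so it was borrowed from Harakan.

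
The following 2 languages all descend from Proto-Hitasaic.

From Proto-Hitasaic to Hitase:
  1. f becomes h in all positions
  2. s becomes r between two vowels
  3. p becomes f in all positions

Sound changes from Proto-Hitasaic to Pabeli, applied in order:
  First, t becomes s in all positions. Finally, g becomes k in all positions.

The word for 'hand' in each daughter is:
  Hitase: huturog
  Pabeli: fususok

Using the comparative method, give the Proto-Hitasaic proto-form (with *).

Position 1: Hitase has h, Pabeli has f. Pabeli preserves f here (none of its changes turn any other segment into f), so the proto-segment is *f.
Position 5: Hitase has r, Pabeli has s. Taking the neighbouring segments as reconstructed: Hitase r could go back to *s or *r; Pabeli s could go back to *t or *s — the one source consistent with every daughter is *s.
Position 3: Hitase has t, Pabeli has s. Hitase preserves t here (none of its changes turn any other segment into t), so the proto-segment is *t.
Continuing position by position gives *futusog; check it forward:
Hitase: *futusog > hutusog > huturog  (by unconditioned shift, rhotacism)
Pabeli: start from *futusog.
  rule 1 (unconditioned shift): futusog → fususog
  rule 2 (unconditioned shift): fususog → fususok
  ⇒ Pabeli fususok
Only *futusog yields all of Hitase huturog, Pabeli fususok.

*futusog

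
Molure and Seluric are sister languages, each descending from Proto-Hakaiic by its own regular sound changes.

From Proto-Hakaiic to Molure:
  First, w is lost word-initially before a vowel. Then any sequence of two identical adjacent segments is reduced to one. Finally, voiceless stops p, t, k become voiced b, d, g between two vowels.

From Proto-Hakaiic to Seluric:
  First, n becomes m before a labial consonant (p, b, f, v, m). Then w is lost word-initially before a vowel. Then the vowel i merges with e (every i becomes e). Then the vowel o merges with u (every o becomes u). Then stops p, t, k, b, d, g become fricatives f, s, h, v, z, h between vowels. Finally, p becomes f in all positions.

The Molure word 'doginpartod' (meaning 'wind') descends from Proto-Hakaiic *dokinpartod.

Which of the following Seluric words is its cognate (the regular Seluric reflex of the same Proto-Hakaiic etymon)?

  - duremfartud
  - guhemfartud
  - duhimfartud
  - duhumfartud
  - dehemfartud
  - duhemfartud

duhemfartud

Seluric: start from *dokinpartod.
  rule 1 (nasal place assimilation): dokinpartod → dokimpartod
  rule 2: no change — dokimpartod
  rule 3 (vowel merger): dokimpartod → dokempartod
  rule 4 (vowel merger): dokempartod → dukempartud
  rule 5 (intervocalic lenition): dukempartud → duhempartud
  rule 6 (unconditioned shift): duhempartud → duhemfartud
  ⇒ Seluric duhemfartud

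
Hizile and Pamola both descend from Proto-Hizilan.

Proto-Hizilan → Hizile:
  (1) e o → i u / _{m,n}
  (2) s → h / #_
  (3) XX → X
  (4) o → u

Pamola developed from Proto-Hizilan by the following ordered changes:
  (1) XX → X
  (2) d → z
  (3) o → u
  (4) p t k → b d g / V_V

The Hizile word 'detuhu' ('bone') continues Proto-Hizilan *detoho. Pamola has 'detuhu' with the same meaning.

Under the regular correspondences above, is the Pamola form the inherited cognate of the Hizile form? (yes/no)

no

Derive the expected Pamola reflex of *detoho:
Pamola: *detoho > zetoho > zetuhu > zeduhu  (by unconditioned shift, vowel merger, intervocalic voicing)
The regular Pamola reflex would be 'zeduhu', but the attested form is 'detuhu'. The correspondence is irregular, so they are not cognates (the Pamola form has a different source).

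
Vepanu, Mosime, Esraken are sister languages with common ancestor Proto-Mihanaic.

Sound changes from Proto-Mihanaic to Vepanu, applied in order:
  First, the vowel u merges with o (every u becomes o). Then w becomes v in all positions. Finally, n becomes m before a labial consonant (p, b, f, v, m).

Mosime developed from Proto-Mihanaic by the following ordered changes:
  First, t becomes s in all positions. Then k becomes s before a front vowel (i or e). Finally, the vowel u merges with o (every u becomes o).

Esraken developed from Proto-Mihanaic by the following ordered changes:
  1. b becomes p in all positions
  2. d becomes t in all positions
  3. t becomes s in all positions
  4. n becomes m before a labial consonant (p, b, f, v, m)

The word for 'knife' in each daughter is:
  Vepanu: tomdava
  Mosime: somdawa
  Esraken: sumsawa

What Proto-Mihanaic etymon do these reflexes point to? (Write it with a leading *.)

Position 1: Vepanu has t, Mosime has s, Esraken has s. Vepanu preserves t here (none of its changes turn any other segment into t), so the proto-segment is *t.
Position 6: Vepanu has v, Mosime has w, Esraken has w. Mosime preserves w here (none of its changes turn any other segment into w), so the proto-segment is *w.
Position 2: Vepanu has o, Mosime has o, Esraken has u. Esraken preserves u here (none of its changes turn any other segment into u), so the proto-segment is *u.
Continuing position by position gives *tumdawa; check it forward:
Vepanu: start from *tumdawa.
  rule 1 (vowel merger): tumdawa → tomdawa
  rule 2 (unconditioned shift): tomdawa → tomdava
  rule 3: no change — tomdava
  ⇒ Vepanu tomdava
Mosime: *tumdawa
  tumdawa → sumdawa   [unconditioned shift]
  sumdawa (rule 2 does not apply)
  sumdawa → somdawa   [vowel merger]
  giving Mosime somdawa.
Esraken: *tumdawa
  tumdawa (rule 1 does not apply)
  tumdawa → tumtawa   [unconditioned shift]
  tumtawa → sumsawa   [unconditioned shift]
  sumsawa (rule 4 does not apply)
  giving Esraken sumsawa.
*tumdawa is the unique common source.

*tumdawa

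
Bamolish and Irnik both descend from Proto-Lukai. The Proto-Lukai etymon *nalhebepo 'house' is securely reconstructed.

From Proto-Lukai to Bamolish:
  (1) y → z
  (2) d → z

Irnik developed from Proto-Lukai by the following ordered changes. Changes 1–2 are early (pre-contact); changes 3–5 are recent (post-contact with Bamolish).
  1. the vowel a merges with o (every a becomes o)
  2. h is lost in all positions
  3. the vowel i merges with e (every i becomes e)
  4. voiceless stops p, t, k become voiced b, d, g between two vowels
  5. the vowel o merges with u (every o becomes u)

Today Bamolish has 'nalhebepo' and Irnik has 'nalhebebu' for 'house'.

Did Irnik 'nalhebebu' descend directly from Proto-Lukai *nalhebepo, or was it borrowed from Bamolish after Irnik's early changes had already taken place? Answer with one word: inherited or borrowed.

If inherited, *nalhebepo would pass through all of Irnik's changes:
Irnik: start from *nalhebepo.
  rule 1 (vowel merger): nalhebepo → nolhebepo
  rule 2 (h-loss): nolhebepo → nolebepo
  rule 3: no change — nolebepo
  rule 4 (intervocalic voicing): nolebepo → nolebebo
  rule 5 (vowel merger): nolebebo → nulebebu
  ⇒ Irnik nulebebu
If borrowed from Bamolish 'nalhebepo' after the early changes, it would undergo only the recent ones:
  rule 3 (vowel merger): no change (nalhebepo)
  rule 4 (intervocalic voicing): nalhebepo → nalhebebo
  rule 5 (vowel merger): nalhebebo → nalhebebu
  ⇒ as a loan: nalhebebu
Irnik 'nalhebebu' matches the loan outcome 'nalhebebu', not the inherited 'nulebebu' — it skipped the early Irnik changes, so it was borrowed from Bamolish.

borrowed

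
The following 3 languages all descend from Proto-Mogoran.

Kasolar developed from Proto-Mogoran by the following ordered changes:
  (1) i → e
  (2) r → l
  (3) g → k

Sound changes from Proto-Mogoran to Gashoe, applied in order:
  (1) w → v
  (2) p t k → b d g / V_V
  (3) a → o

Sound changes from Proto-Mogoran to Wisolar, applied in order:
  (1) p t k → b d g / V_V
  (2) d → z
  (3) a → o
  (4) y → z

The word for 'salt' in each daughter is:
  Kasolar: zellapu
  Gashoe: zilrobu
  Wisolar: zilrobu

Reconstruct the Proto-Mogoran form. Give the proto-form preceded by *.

*zilrapu

Position 6: Kasolar has p, Gashoe has b, Wisolar has b. Kasolar preserves p here (none of its changes turn any other segment into p), so the proto-segment is *p.
Position 5: Kasolar has a, Gashoe has o, Wisolar has o. Kasolar preserves a here (none of its changes turn any other segment into a), so the proto-segment is *a.
Position 4: Kasolar has l, Gashoe has r, Wisolar has r. Gashoe preserves r here (none of its changes turn any other segment into r), so the proto-segment is *r.
This points to *zilrapu. Verify forward in each daughter:
Kasolar: *zilrapu > zelrapu > zellapu  (by vowel merger, unconditioned shift)
Gashoe: *zilrapu
  zilrapu (rule 1 does not apply)
  zilrapu → zilrabu   [intervocalic voicing]
  zilrabu → zilrobu   [vowel merger]
  giving Gashoe zilrobu.
Wisolar: *zilrapu > zilrabu > zilrobu  (by intervocalic voicing, vowel merger)
*zilrapu is the unique common source.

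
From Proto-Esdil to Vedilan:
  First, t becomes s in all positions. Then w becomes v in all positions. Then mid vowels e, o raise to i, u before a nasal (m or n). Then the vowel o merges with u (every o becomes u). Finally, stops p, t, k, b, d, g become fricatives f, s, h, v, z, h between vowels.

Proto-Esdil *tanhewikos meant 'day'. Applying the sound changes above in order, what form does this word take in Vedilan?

Vedilan: start from *tanhewikos.
  rule 1 (unconditioned shift): tanhewikos → sanhewikos
  rule 2 (unconditioned shift): sanhewikos → sanhevikos
  rule 3: no change — sanhevikos
  rule 4 (vowel merger): sanhevikos → sanhevikus
  rule 5 (intervocalic lenition): sanhevikus → sanhevihus
  ⇒ Vedilan sanhevihus

sanhevihus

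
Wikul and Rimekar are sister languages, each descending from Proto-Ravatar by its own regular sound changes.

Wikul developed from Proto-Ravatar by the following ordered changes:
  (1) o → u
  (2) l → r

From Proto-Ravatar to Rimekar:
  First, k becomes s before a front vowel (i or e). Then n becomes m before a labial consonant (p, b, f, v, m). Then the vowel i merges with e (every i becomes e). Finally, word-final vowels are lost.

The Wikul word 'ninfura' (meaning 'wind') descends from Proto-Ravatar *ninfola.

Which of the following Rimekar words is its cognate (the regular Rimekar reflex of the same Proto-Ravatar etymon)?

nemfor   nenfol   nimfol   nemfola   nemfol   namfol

nemfol

Rimekar: *ninfola
  ninfola (rule 1 does not apply)
  ninfola → nimfola   [nasal place assimilation]
  nimfola → nemfola   [vowel merger]
  nemfola → nemfol   [apocope]
  giving Rimekar nemfol.
The other candidates each miss or misapply at least one Rimekar change.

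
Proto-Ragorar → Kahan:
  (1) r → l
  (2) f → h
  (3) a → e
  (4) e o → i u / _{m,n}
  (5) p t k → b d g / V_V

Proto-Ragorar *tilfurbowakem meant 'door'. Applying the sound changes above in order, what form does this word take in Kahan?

Kahan: *tilfurbowakem
  tilfurbowakem → tilfulbowakem   [unconditioned shift]
  tilfulbowakem → tilhulbowakem   [unconditioned shift]
  tilhulbowakem → tilhulbowekem   [vowel merger]
  tilhulbowekem → tilhulbowekim   [pre-nasal raising]
  tilhulbowekim → tilhulbowegim   [intervocalic voicing]
  giving Kahan tilhulbowegim.

tilhulbowegim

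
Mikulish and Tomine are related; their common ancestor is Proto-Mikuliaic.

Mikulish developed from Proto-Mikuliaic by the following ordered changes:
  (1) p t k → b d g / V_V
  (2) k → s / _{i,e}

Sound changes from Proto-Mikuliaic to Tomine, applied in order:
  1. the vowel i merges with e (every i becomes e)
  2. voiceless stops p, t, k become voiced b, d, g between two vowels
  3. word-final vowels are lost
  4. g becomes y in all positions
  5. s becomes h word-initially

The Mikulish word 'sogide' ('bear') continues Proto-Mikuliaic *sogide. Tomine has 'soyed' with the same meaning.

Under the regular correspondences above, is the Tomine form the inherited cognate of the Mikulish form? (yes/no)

Derive the expected Tomine reflex of *sogide:
Tomine: start from *sogide.
  rule 1 (vowel merger): sogide → sogede
  rule 2: no change — sogede
  rule 3 (apocope): sogede → soged
  rule 4 (unconditioned shift): soged → soyed
  rule 5 (debuccalisation): soyed → hoyed
  ⇒ Tomine hoyed
The regular Tomine reflex would be 'hoyed', but the attested form is 'soyed'. The correspondence is irregular, so they are not cognates (the Tomine form has a different source).

no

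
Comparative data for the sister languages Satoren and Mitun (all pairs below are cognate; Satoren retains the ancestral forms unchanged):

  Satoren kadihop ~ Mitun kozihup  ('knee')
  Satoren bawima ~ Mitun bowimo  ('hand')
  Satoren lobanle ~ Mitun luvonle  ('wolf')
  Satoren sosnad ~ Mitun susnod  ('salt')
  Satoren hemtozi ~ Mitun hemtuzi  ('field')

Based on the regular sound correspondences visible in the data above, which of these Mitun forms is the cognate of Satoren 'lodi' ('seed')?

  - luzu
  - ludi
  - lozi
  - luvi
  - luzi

sosnad ~ susnod, hemtozi ~ hemtuzi — Satoren o corresponds to Mitun u after a consonant, before a consonant other than r, m, n, p, b, f, v.
kadihop ~ kozihup — Satoren d corresponds to Mitun z between vowels (before a front vowel).
Applying these to Satoren 'lodi':
  lodi → ludi   (o→u after a consonant, before a consonant other than r, m, n, p, b, f, v)
  ludi → luzi   (d→z between vowels (before a front vowel))
So the Mitun cognate is 'luzi'.

luzi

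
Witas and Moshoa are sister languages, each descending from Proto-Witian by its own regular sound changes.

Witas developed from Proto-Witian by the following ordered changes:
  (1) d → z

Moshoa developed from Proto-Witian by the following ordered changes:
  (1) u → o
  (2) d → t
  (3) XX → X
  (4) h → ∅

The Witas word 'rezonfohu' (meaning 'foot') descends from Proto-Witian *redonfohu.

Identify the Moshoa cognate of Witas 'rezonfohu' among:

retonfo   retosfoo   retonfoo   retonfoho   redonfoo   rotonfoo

Moshoa: *redonfohu
  redonfohu → redonfoho   [vowel merger]
  redonfoho → retonfoho   [unconditioned shift]
  retonfoho (rule 3 does not apply)
  retonfoho → retonfoo   [h-loss]
  giving Moshoa retonfoo.
The other candidates each miss or misapply at least one Moshoa change.

retonfoo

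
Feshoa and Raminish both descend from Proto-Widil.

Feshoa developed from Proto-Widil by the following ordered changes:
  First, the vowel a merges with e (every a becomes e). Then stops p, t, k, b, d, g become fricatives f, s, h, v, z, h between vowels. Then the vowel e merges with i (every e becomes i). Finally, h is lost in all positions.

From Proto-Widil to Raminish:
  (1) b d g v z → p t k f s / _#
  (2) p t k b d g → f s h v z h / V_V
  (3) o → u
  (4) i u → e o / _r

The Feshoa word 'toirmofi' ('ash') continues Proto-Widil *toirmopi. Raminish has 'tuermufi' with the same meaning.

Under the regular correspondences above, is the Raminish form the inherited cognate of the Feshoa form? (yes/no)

Derive the expected Raminish reflex of *toirmopi:
Raminish: *toirmopi > toirmofi > tuirmufi > tuermufi  (by intervocalic lenition, vowel merger, pre-rhotic lowering)
Raminish 'tuermufi' matches the regular reflex exactly, so the pair is cognate.

yes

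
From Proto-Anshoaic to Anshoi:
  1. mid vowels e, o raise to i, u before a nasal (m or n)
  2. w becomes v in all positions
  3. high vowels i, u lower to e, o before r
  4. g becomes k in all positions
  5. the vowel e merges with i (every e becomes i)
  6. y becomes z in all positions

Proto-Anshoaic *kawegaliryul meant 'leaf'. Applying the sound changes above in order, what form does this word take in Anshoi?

Anshoi: *kawegaliryul
  kawegaliryul (rule 1 does not apply)
  kawegaliryul → kavegaliryul   [unconditioned shift]
  kavegaliryul → kavegaleryul   [pre-rhotic lowering]
  kavegaleryul → kavekaleryul   [unconditioned shift]
  kavekaleryul → kavikaliryul   [vowel merger]
  kavikaliryul → kavikalirzul   [unconditioned shift]
  giving Anshoi kavikalirzul.

kavikalirzul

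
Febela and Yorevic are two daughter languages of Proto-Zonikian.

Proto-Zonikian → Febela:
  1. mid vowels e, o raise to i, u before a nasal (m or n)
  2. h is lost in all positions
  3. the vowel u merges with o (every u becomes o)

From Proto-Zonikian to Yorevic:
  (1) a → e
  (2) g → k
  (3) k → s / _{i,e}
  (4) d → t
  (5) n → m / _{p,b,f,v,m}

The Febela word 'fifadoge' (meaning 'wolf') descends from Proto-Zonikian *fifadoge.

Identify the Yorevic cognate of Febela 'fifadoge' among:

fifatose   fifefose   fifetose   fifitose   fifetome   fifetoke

fifetose

Yorevic: *fifadoge > fifedoge > fifedoke > fifedose > fifetose  (by vowel merger, unconditioned shift, palatalisation, unconditioned shift)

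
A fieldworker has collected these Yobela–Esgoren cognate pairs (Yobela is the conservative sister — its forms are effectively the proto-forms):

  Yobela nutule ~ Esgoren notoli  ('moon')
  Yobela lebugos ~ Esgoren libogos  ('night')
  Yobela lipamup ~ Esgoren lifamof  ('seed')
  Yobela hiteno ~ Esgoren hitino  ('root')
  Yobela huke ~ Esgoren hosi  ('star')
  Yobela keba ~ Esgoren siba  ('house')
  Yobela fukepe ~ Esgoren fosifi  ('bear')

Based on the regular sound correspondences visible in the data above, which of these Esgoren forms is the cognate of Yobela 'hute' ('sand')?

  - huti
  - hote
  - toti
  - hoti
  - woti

nutule ~ notoli, lebugos ~ libogos — Yobela u corresponds to Esgoren o after a consonant, before a consonant other than r, m, n, p, b, f, v.
nutule ~ notoli, huke ~ hosi — Yobela e corresponds to Esgoren i word-finally.
Applying these to Yobela 'hute':
  hute → hote   (u→o after a consonant, before a consonant other than r, m, n, p, b, f, v)
  hote → hoti   (e→i word-finally)
So the Esgoren cognate is 'hoti'.

hoti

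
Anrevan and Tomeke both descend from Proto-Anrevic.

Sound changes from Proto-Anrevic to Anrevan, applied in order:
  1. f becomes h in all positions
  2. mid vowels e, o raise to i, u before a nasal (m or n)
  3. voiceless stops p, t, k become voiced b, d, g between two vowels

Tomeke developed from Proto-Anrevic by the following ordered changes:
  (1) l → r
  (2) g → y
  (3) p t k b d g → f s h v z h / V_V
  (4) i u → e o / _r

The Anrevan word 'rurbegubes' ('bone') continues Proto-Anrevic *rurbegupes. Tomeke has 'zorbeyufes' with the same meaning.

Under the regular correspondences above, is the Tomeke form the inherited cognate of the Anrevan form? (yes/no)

no

Derive the expected Tomeke reflex of *rurbegupes:
Tomeke: *rurbegupes > rurbeyupes > rurbeyufes > rorbeyufes  (by unconditioned shift, intervocalic lenition, pre-rhotic lowering)
The regular Tomeke reflex would be 'rorbeyufes', but the attested form is 'zorbeyufes'. The correspondence is irregular, so they are not cognates (the Tomeke form has a different source).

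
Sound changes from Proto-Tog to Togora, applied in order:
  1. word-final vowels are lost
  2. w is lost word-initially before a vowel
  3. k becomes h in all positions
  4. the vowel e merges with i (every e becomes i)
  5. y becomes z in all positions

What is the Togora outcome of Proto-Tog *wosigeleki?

osigilih

Togora: *wosigeleki
  wosigeleki → wosigelek   [apocope]
  wosigelek → osigelek   [glide loss]
  osigelek → osigeleh   [unconditioned shift]
  osigeleh → osigilih   [vowel merger]
  osigilih (rule 5 does not apply)
  giving Togora osigilih.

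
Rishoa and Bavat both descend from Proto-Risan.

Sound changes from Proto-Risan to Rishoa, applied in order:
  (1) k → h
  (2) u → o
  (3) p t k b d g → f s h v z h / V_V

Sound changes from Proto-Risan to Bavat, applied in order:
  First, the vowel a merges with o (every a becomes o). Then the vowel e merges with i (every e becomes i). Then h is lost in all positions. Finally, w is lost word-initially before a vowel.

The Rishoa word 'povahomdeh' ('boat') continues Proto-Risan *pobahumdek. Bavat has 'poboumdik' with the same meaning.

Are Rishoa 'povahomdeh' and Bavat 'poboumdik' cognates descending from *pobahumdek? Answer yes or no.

Derive the expected Bavat reflex of *pobahumdek:
Bavat: *pobahumdek
  pobahumdek → pobohumdek   [vowel merger]
  pobohumdek → pobohumdik   [vowel merger]
  pobohumdik → poboumdik   [h-loss]
  poboumdik (rule 4 does not apply)
  giving Bavat poboumdik.
Bavat 'poboumdik' matches the regular reflex exactly, so the pair is cognate.

yes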